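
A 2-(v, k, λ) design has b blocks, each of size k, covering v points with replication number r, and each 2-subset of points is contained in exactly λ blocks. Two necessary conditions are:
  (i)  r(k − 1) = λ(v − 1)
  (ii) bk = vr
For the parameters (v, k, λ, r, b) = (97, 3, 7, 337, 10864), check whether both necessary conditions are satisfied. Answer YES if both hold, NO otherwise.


Condition (i): r(k − 1) = 337·2 = 674; λ(v − 1) = 7·96 = 672. Match? NO.
Condition (ii): bk = 10864·3 = 32592; vr = 97·337 = 32689. Match? NO.
Both conditions hold? NO.

NO


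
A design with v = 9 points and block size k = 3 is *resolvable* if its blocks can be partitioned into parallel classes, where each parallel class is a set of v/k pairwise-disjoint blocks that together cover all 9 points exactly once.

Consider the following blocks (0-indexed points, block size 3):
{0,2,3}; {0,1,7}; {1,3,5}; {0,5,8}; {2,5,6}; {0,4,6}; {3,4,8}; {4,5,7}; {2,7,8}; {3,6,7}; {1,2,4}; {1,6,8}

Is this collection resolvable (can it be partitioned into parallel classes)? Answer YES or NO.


v = 9, block size k = 3, number of blocks = 12.
For resolvability, blocks must partition into parallel classes of size v/k = 3.
Total blocks must therefore be a multiple of 3: 12 = 3·4 + 0 ⇒ divisible ✓.
Greedy packing gives 4 candidate class(es). Each should be a full parallel class (size 3, covers all 9 points).
  Class 1 (3 blocks): {0,2,3}; {4,5,7}; {1,6,8}. Points covered: [0, 1, 2, 3, 4, 5, 6, 7, 8].
  Class 2 (3 blocks): {0,1,7}; {2,5,6}; {3,4,8}. Points covered: [0, 1, 2, 3, 4, 5, 6, 7, 8].
  Class 3 (3 blocks): {1,3,5}; {0,4,6}; {2,7,8}. Points covered: [0, 1, 2, 3, 4, 5, 6, 7, 8].
  Class 4 (3 blocks): {0,5,8}; {3,6,7}; {1,2,4}. Points covered: [0, 1, 2, 3, 4, 5, 6, 7, 8].
All classes full (size 3)? YES. All classes cover every point? YES.
Resolvable? YES.

YES


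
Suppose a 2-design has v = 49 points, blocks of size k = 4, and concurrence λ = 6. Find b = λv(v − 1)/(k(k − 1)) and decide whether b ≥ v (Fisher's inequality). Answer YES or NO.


b = λv(v − 1)/(k(k − 1)) = 6·49·48/(4·3) = 14112/12 = 1176.
Compare with v = 49: b ≥ v, so Fisher's inequality holds.

YES


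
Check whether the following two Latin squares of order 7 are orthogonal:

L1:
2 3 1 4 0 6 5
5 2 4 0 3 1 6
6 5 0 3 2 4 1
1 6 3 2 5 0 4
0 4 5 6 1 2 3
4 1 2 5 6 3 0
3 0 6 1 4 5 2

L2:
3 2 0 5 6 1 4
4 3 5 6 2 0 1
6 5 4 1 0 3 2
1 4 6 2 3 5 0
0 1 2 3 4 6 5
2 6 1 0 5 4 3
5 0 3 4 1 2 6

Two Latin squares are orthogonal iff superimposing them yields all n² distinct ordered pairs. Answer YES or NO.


Form the n² = 49 superimposed pairs (L1[i][j], L2[i][j]), row by row (rows and columns indexed from 0):
row 0: (2,3) (3,2) (1,0) (4,5) (0,6) (6,1) (5,4)
row 1: (5,4) (2,3) (4,5) (0,6) (3,2) (1,0) (6,1)
row 2: (6,6) (5,5) (0,4) (3,1) (2,0) (4,3) (1,2)
row 3: (1,1) (6,4) (3,6) (2,2) (5,3) (0,5) (4,0)
row 4: (0,0) (4,1) (5,2) (6,3) (1,4) (2,6) (3,5)
row 5: (4,2) (1,6) (2,1) (5,0) (6,5) (3,4) (0,3)
row 6: (3,5) (0,0) (6,3) (1,4) (4,1) (5,2) (2,6)
Orthogonality requires all 49 pairs distinct.
But the pair (5,4) repeats: cell (0,6) has L1 = 5, L2 = 4, and cell (1,0) has L1 = 5, L2 = 4.
A repeated pair means some other pair never occurs (only 35 distinct pairs out of 49), so the squares are not orthogonal.
Conclusion: NO.

NO


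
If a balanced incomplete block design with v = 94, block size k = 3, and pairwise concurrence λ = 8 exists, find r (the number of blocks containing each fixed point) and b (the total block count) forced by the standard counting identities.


Any 2-(v, k, λ) BIBD satisfies two necessary conditions:
  (i)  Each point sits in r blocks, and counting incidences through any fixed point gives r(k − 1) = λ(v − 1), so r = λ(v − 1)/(k − 1).
  (ii) Total incidences bk = vr, so b = vr/k.
Step 1: r = λ(v − 1)/(k − 1) = 8·(94 − 1)/(3 − 1) = 8·93/2 = 744/2 = 372.
Step 2: b = vr/k = 94·372/3 = 34968/3 = 11656.
Check integrality: r = 372 ∈ Z ✓, b = 11656 ∈ Z ✓.
(These identities are necessary conditions: they determine r and b for any design with these parameters, but do not by themselves prove that one exists.)

r = 372, b = 11656.


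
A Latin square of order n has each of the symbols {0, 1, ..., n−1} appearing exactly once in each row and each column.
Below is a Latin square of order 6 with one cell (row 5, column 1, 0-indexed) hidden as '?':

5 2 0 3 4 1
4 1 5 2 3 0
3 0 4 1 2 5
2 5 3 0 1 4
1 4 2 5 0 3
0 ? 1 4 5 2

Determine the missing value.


Row 5 contains symbols [0, 1, 2, 4, 5] — missing [3].
Column 1 contains symbols [0, 1, 2, 4, 5] — missing [3].
The missing symbol must appear in both missing sets; intersection = [3].
Therefore the hidden value is 3.

Missing value = 3.


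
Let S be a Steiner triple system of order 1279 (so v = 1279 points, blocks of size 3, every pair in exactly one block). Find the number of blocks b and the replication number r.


An STS(v) is a 2-(v, 3, 1) BIBD: block size k = 3, λ = 1.
Replication: r(k − 1) = λ(v − 1) ⇒ r·2 = 1279 − 1 = 1278 ⇒ r = 639.
Block count: b = v(v − 1)/6 = 1279·1278/6 = 1634562/6 = 272427.

r = 639, b = 272427.


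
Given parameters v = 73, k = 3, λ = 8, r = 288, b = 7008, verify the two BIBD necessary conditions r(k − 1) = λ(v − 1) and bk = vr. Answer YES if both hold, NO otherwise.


Condition (i): r(k − 1) = 288·2 = 576; λ(v − 1) = 8·72 = 576. Match? YES.
Condition (ii): bk = 7008·3 = 21024; vr = 73·288 = 21024. Match? YES.
Both conditions hold? YES.

YES


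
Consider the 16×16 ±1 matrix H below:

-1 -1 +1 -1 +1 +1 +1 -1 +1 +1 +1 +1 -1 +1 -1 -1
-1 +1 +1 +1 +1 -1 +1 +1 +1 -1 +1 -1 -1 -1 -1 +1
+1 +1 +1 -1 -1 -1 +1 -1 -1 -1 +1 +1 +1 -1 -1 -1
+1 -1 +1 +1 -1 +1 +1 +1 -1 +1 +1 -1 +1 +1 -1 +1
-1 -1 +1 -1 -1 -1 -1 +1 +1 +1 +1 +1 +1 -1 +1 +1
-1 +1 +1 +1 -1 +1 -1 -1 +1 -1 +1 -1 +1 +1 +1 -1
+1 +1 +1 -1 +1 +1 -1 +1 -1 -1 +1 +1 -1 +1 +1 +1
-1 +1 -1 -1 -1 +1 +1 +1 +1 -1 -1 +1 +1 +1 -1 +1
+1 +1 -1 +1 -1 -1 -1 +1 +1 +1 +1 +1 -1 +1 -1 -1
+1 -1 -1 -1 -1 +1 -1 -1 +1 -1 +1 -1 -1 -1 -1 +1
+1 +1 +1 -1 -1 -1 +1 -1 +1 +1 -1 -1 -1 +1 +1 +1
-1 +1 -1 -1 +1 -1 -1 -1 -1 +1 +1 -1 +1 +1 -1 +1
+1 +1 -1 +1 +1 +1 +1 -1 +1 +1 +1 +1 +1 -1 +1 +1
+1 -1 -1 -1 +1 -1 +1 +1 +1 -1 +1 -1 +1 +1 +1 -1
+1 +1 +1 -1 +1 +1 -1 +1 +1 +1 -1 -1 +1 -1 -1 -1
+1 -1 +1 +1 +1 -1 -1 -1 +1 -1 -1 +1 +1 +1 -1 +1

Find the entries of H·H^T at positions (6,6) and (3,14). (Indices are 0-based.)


Row 3 of H: [1, -1, 1, 1, -1, 1, 1, 1, -1, 1, 1, -1, 1, 1, -1, 1].
Row 6 of H: [1, 1, 1, -1, 1, 1, -1, 1, -1, -1, 1, 1, -1, 1, 1, 1].
Row 14 of H: [1, 1, 1, -1, 1, 1, -1, 1, 1, 1, -1, -1, 1, -1, -1, -1].
(H·H^T)[6][6] = Σ_j H[6][j]·H[6][j] = (1)² + (1)² + (1)² + (-1)² + (1)² + (1)² + (-1)² + (1)² + (-1)² + (-1)² + (1)² + (1)² + (-1)² + (1)² + (1)² + (1)² = 1 + 1 + 1 + 1 + 1 + 1 + 1 + 1 + 1 + 1 + 1 + 1 + 1 + 1 + 1 + 1 = 16.
(H·H^T)[3][14] = Σ_j H[3][j]·H[14][j] = (1)·(1) + (-1)·(1) + (1)·(1) + (1)·(-1) + (-1)·(1) + (1)·(1) + (1)·(-1) + (1)·(1) + (-1)·(1) + (1)·(1) + (1)·(-1) + (-1)·(-1) + (1)·(1) + (1)·(-1) + (-1)·(-1) + (1)·(-1) = 1 + -1 + 1 + -1 + -1 + 1 + -1 + 1 + -1 + 1 + -1 + 1 + 1 + -1 + 1 + -1 = 0.
So rows 3 and 14 are orthogonal; the diagonal entry equals n = 16.

(6,6) entry = 16; (3,14) entry = 0.


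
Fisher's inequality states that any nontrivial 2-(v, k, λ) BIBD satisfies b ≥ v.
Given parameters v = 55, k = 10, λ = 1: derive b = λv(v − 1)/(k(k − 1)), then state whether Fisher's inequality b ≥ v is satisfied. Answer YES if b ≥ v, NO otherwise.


b = λv(v − 1)/(k(k − 1)) = 1·55·54/(10·9) = 2970/90 = 33.
Compare with v = 55: b < v, so Fisher's inequality fails.

NO


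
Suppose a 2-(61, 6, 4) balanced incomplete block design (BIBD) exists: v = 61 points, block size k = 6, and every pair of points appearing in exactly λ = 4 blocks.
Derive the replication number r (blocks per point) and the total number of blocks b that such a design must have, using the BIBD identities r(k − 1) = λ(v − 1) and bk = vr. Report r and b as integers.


Any 2-(v, k, λ) BIBD satisfies two necessary conditions:
  (i)  Each point sits in r blocks, and counting incidences through any fixed point gives r(k − 1) = λ(v − 1), so r = λ(v − 1)/(k − 1).
  (ii) Total incidences bk = vr, so b = vr/k.
Step 1: r = λ(v − 1)/(k − 1) = 4·(61 − 1)/(6 − 1) = 4·60/5 = 240/5 = 48.
Step 2: b = vr/k = 61·48/6 = 2928/6 = 488.
Check integrality: r = 48 ∈ Z ✓, b = 488 ∈ Z ✓.
(These identities are necessary conditions: they determine r and b for any design with these parameters, but do not by themselves prove that one exists.)

r = 48, b = 488.


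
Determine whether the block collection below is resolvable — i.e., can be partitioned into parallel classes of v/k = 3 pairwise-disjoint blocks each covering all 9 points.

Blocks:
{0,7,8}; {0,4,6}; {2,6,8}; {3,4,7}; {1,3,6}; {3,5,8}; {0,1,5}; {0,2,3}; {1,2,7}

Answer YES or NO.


v = 9, block size k = 3, number of blocks = 9.
For resolvability, blocks must partition into parallel classes of size v/k = 3.
Total blocks must therefore be a multiple of 3: 9 = 3·3 + 0 ⇒ divisible ✓.
Consider block {0,7,8}. The only other block(s) in the collection disjoint from it are {1,3,6} — just 1 block(s). Any parallel class containing {0,7,8} would need 2 other blocks each disjoint from it, so no parallel class of size 3 can contain {0,7,8}.
Since every block must belong to some parallel class in a resolution, the collection cannot be partitioned into parallel classes.
Resolvable? NO.

NO


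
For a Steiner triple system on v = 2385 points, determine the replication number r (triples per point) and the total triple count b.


An STS(v) is a 2-(v, 3, 1) BIBD: block size k = 3, λ = 1.
Replication: r(k − 1) = λ(v − 1) ⇒ r·2 = 2385 − 1 = 2384 ⇒ r = 1192.
Block count: b = v(v − 1)/6 = 2385·2384/6 = 5685840/6 = 947640.

r = 1192, b = 947640.


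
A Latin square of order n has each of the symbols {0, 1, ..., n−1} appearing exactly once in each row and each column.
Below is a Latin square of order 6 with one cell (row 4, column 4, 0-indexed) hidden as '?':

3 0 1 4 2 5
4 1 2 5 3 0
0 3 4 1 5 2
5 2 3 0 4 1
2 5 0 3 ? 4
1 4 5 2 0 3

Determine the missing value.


Row 4 contains symbols [0, 2, 3, 4, 5] — missing [1].
Column 4 contains symbols [0, 2, 3, 4, 5] — missing [1].
The missing symbol must appear in both missing sets; intersection = [1].
Therefore the hidden value is 1.

Missing value = 1.


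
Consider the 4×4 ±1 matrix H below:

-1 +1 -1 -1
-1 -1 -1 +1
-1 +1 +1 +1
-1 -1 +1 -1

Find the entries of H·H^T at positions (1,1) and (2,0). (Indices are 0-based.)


Row 0 of H: [-1, 1, -1, -1].
Row 1 of H: [-1, -1, -1, 1].
Row 2 of H: [-1, 1, 1, 1].
(H·H^T)[1][1] = Σ_j H[1][j]·H[1][j] = (-1)² + (-1)² + (-1)² + (1)² = 1 + 1 + 1 + 1 = 4.
(H·H^T)[2][0] = Σ_j H[2][j]·H[0][j] = (-1)·(-1) + (1)·(1) + (1)·(-1) + (1)·(-1) = 1 + 1 + -1 + -1 = 0.
So rows 2 and 0 are orthogonal; the diagonal entry equals n = 4.

(1,1) entry = 4; (2,0) entry = 0.


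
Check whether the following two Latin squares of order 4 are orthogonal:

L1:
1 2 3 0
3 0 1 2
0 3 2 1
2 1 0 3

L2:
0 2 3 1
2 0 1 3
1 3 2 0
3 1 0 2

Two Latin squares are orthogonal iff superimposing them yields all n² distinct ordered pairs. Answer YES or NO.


Form the n² = 16 superimposed pairs (L1[i][j], L2[i][j]), row by row (rows and columns indexed from 0):
row 0: (1,0) (2,2) (3,3) (0,1)
row 1: (3,2) (0,0) (1,1) (2,3)
row 2: (0,1) (3,3) (2,2) (1,0)
row 3: (2,3) (1,1) (0,0) (3,2)
Orthogonality requires all 16 pairs distinct.
But the pair (0,1) repeats: cell (0,3) has L1 = 0, L2 = 1, and cell (2,0) has L1 = 0, L2 = 1.
A repeated pair means some other pair never occurs (only 8 distinct pairs out of 16), so the squares are not orthogonal.
Conclusion: NO.

NO


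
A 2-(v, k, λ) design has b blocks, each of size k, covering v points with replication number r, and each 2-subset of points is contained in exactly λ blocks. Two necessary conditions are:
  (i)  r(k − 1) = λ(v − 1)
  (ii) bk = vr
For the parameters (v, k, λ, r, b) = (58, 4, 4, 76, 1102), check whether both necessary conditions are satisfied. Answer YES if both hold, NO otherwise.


Condition (i): r(k − 1) = 76·3 = 228; λ(v − 1) = 4·57 = 228. Match? YES.
Condition (ii): bk = 1102·4 = 4408; vr = 58·76 = 4408. Match? YES.
Both conditions hold? YES.

YES


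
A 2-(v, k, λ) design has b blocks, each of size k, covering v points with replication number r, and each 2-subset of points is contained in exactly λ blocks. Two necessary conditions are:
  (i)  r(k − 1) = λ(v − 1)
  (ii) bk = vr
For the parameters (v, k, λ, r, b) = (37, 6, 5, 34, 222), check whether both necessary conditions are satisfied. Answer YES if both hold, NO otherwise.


Condition (i): r(k − 1) = 34·5 = 170; λ(v − 1) = 5·36 = 180. Match? NO.
Condition (ii): bk = 222·6 = 1332; vr = 37·34 = 1258. Match? NO.
Both conditions hold? NO.

NO


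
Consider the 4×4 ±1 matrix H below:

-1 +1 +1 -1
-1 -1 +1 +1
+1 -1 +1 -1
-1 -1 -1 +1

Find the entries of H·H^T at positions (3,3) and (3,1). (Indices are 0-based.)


Row 1 of H: [-1, -1, 1, 1].
Row 3 of H: [-1, -1, -1, 1].
(H·H^T)[3][3] = Σ_j H[3][j]·H[3][j] = (-1)² + (-1)² + (-1)² + (1)² = 1 + 1 + 1 + 1 = 4.
(H·H^T)[3][1] = Σ_j H[3][j]·H[1][j] = (-1)·(-1) + (-1)·(-1) + (-1)·(1) + (1)·(1) = 1 + 1 + -1 + 1 = 2.
Rows 3 and 1 are not orthogonal (dot product = 2 ≠ 0), so H is not a Hadamard matrix.

(3,3) entry = 4; (3,1) entry = 2.


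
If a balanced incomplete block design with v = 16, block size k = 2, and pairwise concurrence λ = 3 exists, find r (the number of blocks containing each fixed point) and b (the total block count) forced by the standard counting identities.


Any 2-(v, k, λ) BIBD satisfies two necessary conditions:
  (i)  Each point sits in r blocks, and counting incidences through any fixed point gives r(k − 1) = λ(v − 1), so r = λ(v − 1)/(k − 1).
  (ii) Total incidences bk = vr, so b = vr/k.
Step 1: r = λ(v − 1)/(k − 1) = 3·(16 − 1)/(2 − 1) = 3·15/1 = 45/1 = 45.
Step 2: b = vr/k = 16·45/2 = 720/2 = 360.
Check integrality: r = 45 ∈ Z ✓, b = 360 ∈ Z ✓.
(These identities are necessary conditions: they determine r and b for any design with these parameters, but do not by themselves prove that one exists.)

r = 45, b = 360.


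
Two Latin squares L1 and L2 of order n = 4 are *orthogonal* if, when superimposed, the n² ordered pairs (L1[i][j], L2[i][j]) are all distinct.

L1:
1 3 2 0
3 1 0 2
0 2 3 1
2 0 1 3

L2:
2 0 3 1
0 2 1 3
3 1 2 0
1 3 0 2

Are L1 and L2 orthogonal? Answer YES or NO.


Form the n² = 16 superimposed pairs (L1[i][j], L2[i][j]), row by row (rows and columns indexed from 0):
row 0: (1,2) (3,0) (2,3) (0,1)
row 1: (3,0) (1,2) (0,1) (2,3)
row 2: (0,3) (2,1) (3,2) (1,0)
row 3: (2,1) (0,3) (1,0) (3,2)
Orthogonality requires all 16 pairs distinct.
But the pair (3,0) repeats: cell (0,1) has L1 = 3, L2 = 0, and cell (1,0) has L1 = 3, L2 = 0.
A repeated pair means some other pair never occurs (only 8 distinct pairs out of 16), so the squares are not orthogonal.
Conclusion: NO.

NO


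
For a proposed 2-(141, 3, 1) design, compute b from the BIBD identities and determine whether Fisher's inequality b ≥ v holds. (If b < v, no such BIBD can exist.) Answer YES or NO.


r = λ(v − 1)/(k − 1) = 1·140/2 = 70.
b = vr/k = 141·70/3 = 3290.
Fisher's inequality: b ≥ v ⇔ 3290 ≥ 141? YES.

YES


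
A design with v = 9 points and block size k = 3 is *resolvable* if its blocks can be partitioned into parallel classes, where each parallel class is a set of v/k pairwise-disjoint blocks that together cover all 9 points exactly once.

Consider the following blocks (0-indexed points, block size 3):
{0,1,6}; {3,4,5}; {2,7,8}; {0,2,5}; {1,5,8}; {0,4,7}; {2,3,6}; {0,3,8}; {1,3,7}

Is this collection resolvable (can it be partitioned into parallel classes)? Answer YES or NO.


v = 9, block size k = 3, number of blocks = 9.
For resolvability, blocks must partition into parallel classes of size v/k = 3.
Total blocks must therefore be a multiple of 3: 9 = 3·3 + 0 ⇒ divisible ✓.
Consider block {0,2,5}. The only other block(s) in the collection disjoint from it are {1,3,7} — just 1 block(s). Any parallel class containing {0,2,5} would need 2 other blocks each disjoint from it, so no parallel class of size 3 can contain {0,2,5}.
Since every block must belong to some parallel class in a resolution, the collection cannot be partitioned into parallel classes.
Resolvable? NO.

NO


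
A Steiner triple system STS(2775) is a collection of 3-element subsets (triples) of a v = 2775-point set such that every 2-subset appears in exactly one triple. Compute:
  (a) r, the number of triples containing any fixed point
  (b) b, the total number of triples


An STS(v) is a 2-(v, 3, 1) BIBD: block size k = 3, λ = 1.
Replication: r(k − 1) = λ(v − 1) ⇒ r·2 = 2775 − 1 = 2774 ⇒ r = 1387.
Block count: b = v(v − 1)/6 = 2775·2774/6 = 7697850/6 = 1282975.
(Check via bk = vr: 1282975·3 = 3848925 = 2775·1387 = 3848925 ✓.)

r = 1387, b = 1282975.


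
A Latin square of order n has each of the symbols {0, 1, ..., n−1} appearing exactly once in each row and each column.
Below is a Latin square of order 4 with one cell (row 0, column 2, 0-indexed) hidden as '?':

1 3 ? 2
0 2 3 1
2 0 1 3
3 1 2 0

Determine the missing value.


Row 0 contains symbols [1, 2, 3] — missing [0].
Column 2 contains symbols [1, 2, 3] — missing [0].
The missing symbol must appear in both missing sets; intersection = [0].
Therefore the hidden value is 0.

Missing value = 0.


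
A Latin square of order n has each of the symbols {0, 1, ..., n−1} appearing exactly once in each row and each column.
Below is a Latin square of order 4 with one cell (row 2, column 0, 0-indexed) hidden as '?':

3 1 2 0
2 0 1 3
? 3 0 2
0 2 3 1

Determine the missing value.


Row 2 contains symbols [0, 2, 3] — missing [1].
Column 0 contains symbols [0, 2, 3] — missing [1].
The missing symbol must appear in both missing sets; intersection = [1].
Therefore the hidden value is 1.

Missing value = 1.


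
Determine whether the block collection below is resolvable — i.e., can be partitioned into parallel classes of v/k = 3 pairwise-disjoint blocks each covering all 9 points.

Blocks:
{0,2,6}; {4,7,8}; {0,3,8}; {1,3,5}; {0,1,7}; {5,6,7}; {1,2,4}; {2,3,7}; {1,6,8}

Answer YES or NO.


v = 9, block size k = 3, number of blocks = 9.
For resolvability, blocks must partition into parallel classes of size v/k = 3.
Total blocks must therefore be a multiple of 3: 9 = 3·3 + 0 ⇒ divisible ✓.
Consider block {0,1,7}. It intersects every other block in the collection, so no parallel class of size 3 can contain it.
Since every block must belong to some parallel class in a resolution, the collection cannot be partitioned into parallel classes.
Resolvable? NO.

NO


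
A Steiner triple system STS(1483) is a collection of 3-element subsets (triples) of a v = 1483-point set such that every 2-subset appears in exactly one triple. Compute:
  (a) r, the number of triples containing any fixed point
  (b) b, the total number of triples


An STS(v) is a 2-(v, 3, 1) BIBD: block size k = 3, λ = 1.
Replication: r(k − 1) = λ(v − 1) ⇒ r·2 = 1483 − 1 = 1482 ⇒ r = 741.
Block count: bk = vr ⇒ b·3 = 1483·741 = 1098903 ⇒ b = 366301.
(Check via b = v(v − 1)/6 = 1483·1482/6 = 2197806/6 = 366301.)

r = 741, b = 366301.


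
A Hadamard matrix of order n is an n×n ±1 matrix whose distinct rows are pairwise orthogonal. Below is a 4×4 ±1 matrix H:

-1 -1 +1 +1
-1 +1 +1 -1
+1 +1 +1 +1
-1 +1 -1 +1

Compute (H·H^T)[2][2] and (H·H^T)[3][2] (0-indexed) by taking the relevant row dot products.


Row 2 of H: [1, 1, 1, 1].
Row 3 of H: [-1, 1, -1, 1].
(H·H^T)[2][2] = Σ_j H[2][j]·H[2][j] = (1)² + (1)² + (1)² + (1)² = 1 + 1 + 1 + 1 = 4.
(H·H^T)[3][2] = Σ_j H[3][j]·H[2][j] = (-1)·(1) + (1)·(1) + (-1)·(1) + (1)·(1) = -1 + 1 + -1 + 1 = 0.
So rows 3 and 2 are orthogonal; the diagonal entry equals n = 4.

(2,2) entry = 4; (3,2) entry = 0.


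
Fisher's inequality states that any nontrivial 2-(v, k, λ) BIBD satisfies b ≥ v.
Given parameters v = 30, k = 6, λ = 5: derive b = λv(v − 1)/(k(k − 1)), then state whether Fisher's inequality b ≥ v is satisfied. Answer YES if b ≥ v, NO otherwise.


b = λv(v − 1)/(k(k − 1)) = 5·30·29/(6·5) = 4350/30 = 145.
Compare with v = 30: b ≥ v, so Fisher's inequality holds.

YES


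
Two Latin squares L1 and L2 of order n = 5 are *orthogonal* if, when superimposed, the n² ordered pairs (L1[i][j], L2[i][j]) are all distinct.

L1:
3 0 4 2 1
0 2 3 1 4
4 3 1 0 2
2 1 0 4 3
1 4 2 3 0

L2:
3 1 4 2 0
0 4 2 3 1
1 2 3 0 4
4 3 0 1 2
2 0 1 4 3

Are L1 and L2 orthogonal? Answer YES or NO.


Form the n² = 25 superimposed pairs (L1[i][j], L2[i][j]), row by row (rows and columns indexed from 0):
row 0: (3,3) (0,1) (4,4) (2,2) (1,0)
row 1: (0,0) (2,4) (3,2) (1,3) (4,1)
row 2: (4,1) (3,2) (1,3) (0,0) (2,4)
row 3: (2,4) (1,3) (0,0) (4,1) (3,2)
row 4: (1,2) (4,0) (2,1) (3,4) (0,3)
Orthogonality requires all 25 pairs distinct.
But the pair (4,1) repeats: cell (1,4) has L1 = 4, L2 = 1, and cell (2,0) has L1 = 4, L2 = 1.
A repeated pair means some other pair never occurs (only 15 distinct pairs out of 25), so the squares are not orthogonal.
Conclusion: NO.

NO


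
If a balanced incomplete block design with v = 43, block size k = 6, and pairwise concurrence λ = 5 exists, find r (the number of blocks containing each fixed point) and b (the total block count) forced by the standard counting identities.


Any 2-(v, k, λ) BIBD satisfies two necessary conditions:
  (i)  Each point sits in r blocks, and counting incidences through any fixed point gives r(k − 1) = λ(v − 1), so r = λ(v − 1)/(k − 1).
  (ii) Total incidences bk = vr, so b = vr/k.
Step 1: r = λ(v − 1)/(k − 1) = 5·(43 − 1)/(6 − 1) = 5·42/5 = 210/5 = 42.
Step 2: b = vr/k = 43·42/6 = 1806/6 = 301.
Check integrality: r = 42 ∈ Z ✓, b = 301 ∈ Z ✓.
(These identities are necessary conditions: they determine r and b for any design with these parameters, but do not by themselves prove that one exists.)

r = 42, b = 301.


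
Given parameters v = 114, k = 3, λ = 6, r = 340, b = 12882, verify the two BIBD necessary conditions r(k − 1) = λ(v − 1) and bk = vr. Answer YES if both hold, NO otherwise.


Condition (i): r(k − 1) = 340·2 = 680; λ(v − 1) = 6·113 = 678. Match? NO.
Condition (ii): bk = 12882·3 = 38646; vr = 114·340 = 38760. Match? NO.
Both conditions hold? NO.

NO


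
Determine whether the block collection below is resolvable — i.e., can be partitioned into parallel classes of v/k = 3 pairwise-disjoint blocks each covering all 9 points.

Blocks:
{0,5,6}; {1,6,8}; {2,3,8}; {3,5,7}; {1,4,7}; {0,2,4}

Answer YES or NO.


v = 9, block size k = 3, number of blocks = 6.
For resolvability, blocks must partition into parallel classes of size v/k = 3.
Total blocks must therefore be a multiple of 3: 6 = 3·2 + 0 ⇒ divisible ✓.
Greedy packing gives 2 candidate class(es). Each should be a full parallel class (size 3, covers all 9 points).
  Class 1 (3 blocks): {0,5,6}; {2,3,8}; {1,4,7}. Points covered: [0, 1, 2, 3, 4, 5, 6, 7, 8].
  Class 2 (3 blocks): {1,6,8}; {3,5,7}; {0,2,4}. Points covered: [0, 1, 2, 3, 4, 5, 6, 7, 8].
All classes full (size 3)? YES. All classes cover every point? YES.
Resolvable? YES.

YES


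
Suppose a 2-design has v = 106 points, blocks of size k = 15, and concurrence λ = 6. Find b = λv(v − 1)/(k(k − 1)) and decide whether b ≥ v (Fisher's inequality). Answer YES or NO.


r = λ(v − 1)/(k − 1) = 6·105/14 = 45.
b = vr/k = 106·45/15 = 318.
Fisher's inequality: b ≥ v ⇔ 318 ≥ 106? YES.

YES


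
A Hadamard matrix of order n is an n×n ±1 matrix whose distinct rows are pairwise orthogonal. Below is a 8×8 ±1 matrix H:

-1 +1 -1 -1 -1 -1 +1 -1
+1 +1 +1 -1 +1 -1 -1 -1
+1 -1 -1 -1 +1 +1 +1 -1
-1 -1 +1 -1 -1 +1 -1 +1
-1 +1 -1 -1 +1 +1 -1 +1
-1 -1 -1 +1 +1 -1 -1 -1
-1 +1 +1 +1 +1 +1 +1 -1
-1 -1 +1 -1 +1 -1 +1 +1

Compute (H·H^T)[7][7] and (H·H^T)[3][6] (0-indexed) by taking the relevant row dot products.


Row 3 of H: [-1, -1, 1, -1, -1, 1, -1, 1].
Row 6 of H: [-1, 1, 1, 1, 1, 1, 1, -1].
Row 7 of H: [-1, -1, 1, -1, 1, -1, 1, 1].
(H·H^T)[7][7] = Σ_j H[7][j]·H[7][j] = (-1)² + (-1)² + (1)² + (-1)² + (1)² + (-1)² + (1)² + (1)² = 1 + 1 + 1 + 1 + 1 + 1 + 1 + 1 = 8.
(H·H^T)[3][6] = Σ_j H[3][j]·H[6][j] = (-1)·(-1) + (-1)·(1) + (1)·(1) + (-1)·(1) + (-1)·(1) + (1)·(1) + (-1)·(1) + (1)·(-1) = 1 + -1 + 1 + -1 + -1 + 1 + -1 + -1 = -2.
Rows 3 and 6 are not orthogonal (dot product = -2 ≠ 0), so H is not a Hadamard matrix.

(7,7) entry = 8; (3,6) entry = -2.


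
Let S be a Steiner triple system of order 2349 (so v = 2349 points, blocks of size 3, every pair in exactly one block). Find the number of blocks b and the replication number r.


An STS(v) is a 2-(v, 3, 1) BIBD: block size k = 3, λ = 1.
Replication: r(k − 1) = λ(v − 1) ⇒ r·2 = 2349 − 1 = 2348 ⇒ r = 1174.
Block count: bk = vr ⇒ b·3 = 2349·1174 = 2757726 ⇒ b = 919242.
(Check via b = v(v − 1)/6 = 2349·2348/6 = 5515452/6 = 919242.)

r = 1174, b = 919242.


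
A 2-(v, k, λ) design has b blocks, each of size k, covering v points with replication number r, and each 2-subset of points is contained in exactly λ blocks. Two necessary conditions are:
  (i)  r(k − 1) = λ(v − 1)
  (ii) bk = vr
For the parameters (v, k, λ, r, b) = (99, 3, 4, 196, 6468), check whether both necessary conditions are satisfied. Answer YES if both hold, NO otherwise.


Condition (i): r(k − 1) = 196·2 = 392; λ(v − 1) = 4·98 = 392. Match? YES.
Condition (ii): bk = 6468·3 = 19404; vr = 99·196 = 19404. Match? YES.
Both conditions hold? YES.

YES


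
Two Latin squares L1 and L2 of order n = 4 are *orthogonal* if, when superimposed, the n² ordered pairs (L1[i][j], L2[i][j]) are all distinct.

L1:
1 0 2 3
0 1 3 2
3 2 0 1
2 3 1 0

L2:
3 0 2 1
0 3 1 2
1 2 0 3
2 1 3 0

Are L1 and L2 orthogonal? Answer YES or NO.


Form the n² = 16 superimposed pairs (L1[i][j], L2[i][j]), row by row (rows and columns indexed from 0):
row 0: (1,3) (0,0) (2,2) (3,1)
row 1: (0,0) (1,3) (3,1) (2,2)
row 2: (3,1) (2,2) (0,0) (1,3)
row 3: (2,2) (3,1) (1,3) (0,0)
Orthogonality requires all 16 pairs distinct.
But the pair (0,0) repeats: cell (0,1) has L1 = 0, L2 = 0, and cell (1,0) has L1 = 0, L2 = 0.
A repeated pair means some other pair never occurs (only 4 distinct pairs out of 16), so the squares are not orthogonal.
Conclusion: NO.

NO


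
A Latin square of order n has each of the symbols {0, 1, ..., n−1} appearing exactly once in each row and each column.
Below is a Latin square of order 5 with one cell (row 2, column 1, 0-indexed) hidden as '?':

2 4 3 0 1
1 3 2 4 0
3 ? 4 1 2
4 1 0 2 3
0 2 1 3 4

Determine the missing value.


Row 2 contains symbols [1, 2, 3, 4] — missing [0].
Column 1 contains symbols [1, 2, 3, 4] — missing [0].
The missing symbol must appear in both missing sets; intersection = [0].
Therefore the hidden value is 0.

Missing value = 0.


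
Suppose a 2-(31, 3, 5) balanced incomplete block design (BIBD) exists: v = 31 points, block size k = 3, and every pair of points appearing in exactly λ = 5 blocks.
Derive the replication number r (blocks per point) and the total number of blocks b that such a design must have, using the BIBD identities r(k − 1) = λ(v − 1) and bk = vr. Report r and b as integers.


Any 2-(v, k, λ) BIBD satisfies two necessary conditions:
  (i)  Each point sits in r blocks, and counting incidences through any fixed point gives r(k − 1) = λ(v − 1), so r = λ(v − 1)/(k − 1).
  (ii) Total incidences bk = vr, so b = vr/k.
Step 1: r = λ(v − 1)/(k − 1) = 5·(31 − 1)/(3 − 1) = 5·30/2 = 150/2 = 75.
Step 2: b = vr/k = 31·75/3 = 2325/3 = 775.
Check integrality: r = 75 ∈ Z ✓, b = 775 ∈ Z ✓.
(These identities are necessary conditions: they determine r and b for any design with these parameters, but do not by themselves prove that one exists.)

r = 75, b = 775.


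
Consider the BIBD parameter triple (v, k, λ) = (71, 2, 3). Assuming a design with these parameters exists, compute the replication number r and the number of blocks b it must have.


Any 2-(v, k, λ) BIBD satisfies two necessary conditions:
  (i)  Each point sits in r blocks, and counting incidences through any fixed point gives r(k − 1) = λ(v − 1), so r = λ(v − 1)/(k − 1).
  (ii) Total incidences bk = vr, so b = vr/k.
Step 1: r = λ(v − 1)/(k − 1) = 3·(71 − 1)/(2 − 1) = 3·70/1 = 210/1 = 210.
Step 2: b = vr/k = 71·210/2 = 14910/2 = 7455.
Check integrality: r = 210 ∈ Z ✓, b = 7455 ∈ Z ✓.
(These identities are necessary conditions: they determine r and b for any design with these parameters, but do not by themselves prove that one exists.)

r = 210, b = 7455.


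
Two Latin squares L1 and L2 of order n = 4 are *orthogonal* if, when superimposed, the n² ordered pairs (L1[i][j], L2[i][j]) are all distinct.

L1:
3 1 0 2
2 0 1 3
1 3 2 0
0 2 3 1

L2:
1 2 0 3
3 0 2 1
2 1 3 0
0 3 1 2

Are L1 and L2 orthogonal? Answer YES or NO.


Form the n² = 16 superimposed pairs (L1[i][j], L2[i][j]), row by row (rows and columns indexed from 0):
row 0: (3,1) (1,2) (0,0) (2,3)
row 1: (2,3) (0,0) (1,2) (3,1)
row 2: (1,2) (3,1) (2,3) (0,0)
row 3: (0,0) (2,3) (3,1) (1,2)
Orthogonality requires all 16 pairs distinct.
But the pair (2,3) repeats: cell (0,3) has L1 = 2, L2 = 3, and cell (1,0) has L1 = 2, L2 = 3.
A repeated pair means some other pair never occurs (only 4 distinct pairs out of 16), so the squares are not orthogonal.
Conclusion: NO.

NO


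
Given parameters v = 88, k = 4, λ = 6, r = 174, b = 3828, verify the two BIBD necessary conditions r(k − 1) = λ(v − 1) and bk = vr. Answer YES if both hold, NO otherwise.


Condition (i): r(k − 1) = 174·3 = 522; λ(v − 1) = 6·87 = 522. Match? YES.
Condition (ii): bk = 3828·4 = 15312; vr = 88·174 = 15312. Match? YES.
Both conditions hold? YES.

YES


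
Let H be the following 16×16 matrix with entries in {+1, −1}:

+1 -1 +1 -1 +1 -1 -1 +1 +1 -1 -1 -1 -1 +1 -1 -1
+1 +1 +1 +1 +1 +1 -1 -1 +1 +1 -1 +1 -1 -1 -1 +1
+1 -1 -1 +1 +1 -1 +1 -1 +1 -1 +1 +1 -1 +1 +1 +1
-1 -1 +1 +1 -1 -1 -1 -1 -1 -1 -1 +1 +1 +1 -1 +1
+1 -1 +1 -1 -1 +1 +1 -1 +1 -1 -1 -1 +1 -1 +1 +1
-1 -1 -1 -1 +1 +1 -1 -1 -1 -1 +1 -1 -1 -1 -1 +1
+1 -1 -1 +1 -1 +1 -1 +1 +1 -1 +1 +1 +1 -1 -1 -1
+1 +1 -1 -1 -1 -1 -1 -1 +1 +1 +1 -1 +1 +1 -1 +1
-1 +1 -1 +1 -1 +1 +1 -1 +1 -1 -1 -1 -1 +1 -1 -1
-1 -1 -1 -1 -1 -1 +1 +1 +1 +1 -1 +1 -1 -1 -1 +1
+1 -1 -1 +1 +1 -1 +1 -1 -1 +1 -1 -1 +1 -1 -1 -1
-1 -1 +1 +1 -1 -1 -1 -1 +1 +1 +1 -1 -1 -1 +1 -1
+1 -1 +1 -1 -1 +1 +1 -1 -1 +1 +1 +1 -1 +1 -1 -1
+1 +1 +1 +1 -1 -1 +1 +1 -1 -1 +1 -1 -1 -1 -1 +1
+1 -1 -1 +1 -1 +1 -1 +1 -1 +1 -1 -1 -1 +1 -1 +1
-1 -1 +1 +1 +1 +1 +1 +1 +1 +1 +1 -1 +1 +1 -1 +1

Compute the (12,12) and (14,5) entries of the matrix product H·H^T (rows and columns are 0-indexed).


Row 5 of H: [-1, -1, -1, -1, 1, 1, -1, -1, -1, -1, 1, -1, -1, -1, -1, 1].
Row 12 of H: [1, -1, 1, -1, -1, 1, 1, -1, -1, 1, 1, 1, -1, 1, -1, -1].
Row 14 of H: [1, -1, -1, 1, -1, 1, -1, 1, -1, 1, -1, -1, -1, 1, -1, 1].
(H·H^T)[12][12] = Σ_j H[12][j]·H[12][j] = (1)² + (-1)² + (1)² + (-1)² + (-1)² + (1)² + (1)² + (-1)² + (-1)² + (1)² + (1)² + (1)² + (-1)² + (1)² + (-1)² + (-1)² = 1 + 1 + 1 + 1 + 1 + 1 + 1 + 1 + 1 + 1 + 1 + 1 + 1 + 1 + 1 + 1 = 16.
(H·H^T)[14][5] = Σ_j H[14][j]·H[5][j] = (1)·(-1) + (-1)·(-1) + (-1)·(-1) + (1)·(-1) + (-1)·(1) + (1)·(1) + (-1)·(-1) + (1)·(-1) + (-1)·(-1) + (1)·(-1) + (-1)·(1) + (-1)·(-1) + (-1)·(-1) + (1)·(-1) + (-1)·(-1) + (1)·(1) = -1 + 1 + 1 + -1 + -1 + 1 + 1 + -1 + 1 + -1 + -1 + 1 + 1 + -1 + 1 + 1 = 2.
Rows 14 and 5 are not orthogonal (dot product = 2 ≠ 0), so H is not a Hadamard matrix.

(12,12) entry = 16; (14,5) entry = 2.


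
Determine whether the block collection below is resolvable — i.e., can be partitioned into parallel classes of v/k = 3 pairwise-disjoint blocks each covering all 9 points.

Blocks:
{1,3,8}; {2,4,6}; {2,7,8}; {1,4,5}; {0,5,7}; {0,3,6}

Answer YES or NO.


v = 9, block size k = 3, number of blocks = 6.
For resolvability, blocks must partition into parallel classes of size v/k = 3.
Total blocks must therefore be a multiple of 3: 6 = 3·2 + 0 ⇒ divisible ✓.
Greedy packing gives 2 candidate class(es). Each should be a full parallel class (size 3, covers all 9 points).
  Class 1 (3 blocks): {1,3,8}; {2,4,6}; {0,5,7}. Points covered: [0, 1, 2, 3, 4, 5, 6, 7, 8].
  Class 2 (3 blocks): {2,7,8}; {1,4,5}; {0,3,6}. Points covered: [0, 1, 2, 3, 4, 5, 6, 7, 8].
All classes full (size 3)? YES. All classes cover every point? YES.
Resolvable? YES.

YES


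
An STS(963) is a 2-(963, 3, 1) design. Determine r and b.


An STS(v) is a 2-(v, 3, 1) BIBD: block size k = 3, λ = 1.
Replication: r(k − 1) = λ(v − 1) ⇒ r·2 = 963 − 1 = 962 ⇒ r = 481.
Block count: bk = vr ⇒ b·3 = 963·481 = 463203 ⇒ b = 154401.

r = 481, b = 154401.


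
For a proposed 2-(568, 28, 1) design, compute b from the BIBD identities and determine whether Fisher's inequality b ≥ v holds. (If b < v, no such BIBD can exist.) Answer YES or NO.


r = λ(v − 1)/(k − 1) = 1·567/27 = 21.
b = vr/k = 568·21/28 = 426.
Fisher's inequality: b ≥ v ⇔ 426 ≥ 568? NO.

NO


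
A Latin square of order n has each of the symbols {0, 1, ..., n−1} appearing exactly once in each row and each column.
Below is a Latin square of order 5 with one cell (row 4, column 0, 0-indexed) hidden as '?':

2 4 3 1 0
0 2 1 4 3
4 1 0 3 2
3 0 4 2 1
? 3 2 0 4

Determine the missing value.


Row 4 contains symbols [0, 2, 3, 4] — missing [1].
Column 0 contains symbols [0, 2, 3, 4] — missing [1].
The missing symbol must appear in both missing sets; intersection = [1].
Therefore the hidden value is 1.

Missing value = 1.


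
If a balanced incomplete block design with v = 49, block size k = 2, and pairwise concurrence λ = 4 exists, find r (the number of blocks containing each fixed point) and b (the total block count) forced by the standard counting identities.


Any 2-(v, k, λ) BIBD satisfies two necessary conditions:
  (i)  Each point sits in r blocks, and counting incidences through any fixed point gives r(k − 1) = λ(v − 1), so r = λ(v − 1)/(k − 1).
  (ii) Total incidences bk = vr, so b = vr/k.
Step 1: r = λ(v − 1)/(k − 1) = 4·(49 − 1)/(2 − 1) = 4·48/1 = 192/1 = 192.
Step 2: b = vr/k = 49·192/2 = 9408/2 = 4704.
Check integrality: r = 192 ∈ Z ✓, b = 4704 ∈ Z ✓.
(These identities are necessary conditions: they determine r and b for any design with these parameters, but do not by themselves prove that one exists.)

r = 192, b = 4704.


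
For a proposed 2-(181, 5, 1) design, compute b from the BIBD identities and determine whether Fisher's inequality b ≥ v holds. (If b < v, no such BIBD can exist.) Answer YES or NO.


r = λ(v − 1)/(k − 1) = 1·180/4 = 45.
b = vr/k = 181·45/5 = 1629.
Fisher's inequality: b ≥ v ⇔ 1629 ≥ 181? YES.

YES


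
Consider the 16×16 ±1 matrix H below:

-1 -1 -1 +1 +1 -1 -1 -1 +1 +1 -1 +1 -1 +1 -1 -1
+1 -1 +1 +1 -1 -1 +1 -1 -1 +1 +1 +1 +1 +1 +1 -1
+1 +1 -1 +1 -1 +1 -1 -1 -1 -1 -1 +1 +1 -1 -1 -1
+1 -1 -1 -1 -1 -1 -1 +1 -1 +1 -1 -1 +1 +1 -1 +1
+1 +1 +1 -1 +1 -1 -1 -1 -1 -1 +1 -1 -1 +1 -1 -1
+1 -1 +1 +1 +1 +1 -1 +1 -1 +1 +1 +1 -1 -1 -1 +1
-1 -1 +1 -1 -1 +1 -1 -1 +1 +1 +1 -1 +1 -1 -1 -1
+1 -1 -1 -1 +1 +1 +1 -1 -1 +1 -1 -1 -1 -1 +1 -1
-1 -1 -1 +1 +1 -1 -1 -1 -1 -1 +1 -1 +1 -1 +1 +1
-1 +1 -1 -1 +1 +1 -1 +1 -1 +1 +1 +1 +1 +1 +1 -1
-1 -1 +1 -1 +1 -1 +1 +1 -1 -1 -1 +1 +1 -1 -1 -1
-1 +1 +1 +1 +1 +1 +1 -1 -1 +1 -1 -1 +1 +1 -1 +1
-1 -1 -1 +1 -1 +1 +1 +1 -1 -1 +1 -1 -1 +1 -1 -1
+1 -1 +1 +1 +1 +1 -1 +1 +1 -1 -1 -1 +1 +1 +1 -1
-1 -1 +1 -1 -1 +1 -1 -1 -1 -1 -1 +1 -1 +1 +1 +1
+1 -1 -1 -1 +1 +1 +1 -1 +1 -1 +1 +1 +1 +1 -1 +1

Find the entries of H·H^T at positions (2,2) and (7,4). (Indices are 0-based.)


Row 2 of H: [1, 1, -1, 1, -1, 1, -1, -1, -1, -1, -1, 1, 1, -1, -1, -1].
Row 4 of H: [1, 1, 1, -1, 1, -1, -1, -1, -1, -1, 1, -1, -1, 1, -1, -1].
Row 7 of H: [1, -1, -1, -1, 1, 1, 1, -1, -1, 1, -1, -1, -1, -1, 1, -1].
(H·H^T)[2][2] = Σ_j H[2][j]·H[2][j] = (1)² + (1)² + (-1)² + (1)² + (-1)² + (1)² + (-1)² + (-1)² + (-1)² + (-1)² + (-1)² + (1)² + (1)² + (-1)² + (-1)² + (-1)² = 1 + 1 + 1 + 1 + 1 + 1 + 1 + 1 + 1 + 1 + 1 + 1 + 1 + 1 + 1 + 1 = 16.
(H·H^T)[7][4] = Σ_j H[7][j]·H[4][j] = (1)·(1) + (-1)·(1) + (-1)·(1) + (-1)·(-1) + (1)·(1) + (1)·(-1) + (1)·(-1) + (-1)·(-1) + (-1)·(-1) + (1)·(-1) + (-1)·(1) + (-1)·(-1) + (-1)·(-1) + (-1)·(1) + (1)·(-1) + (-1)·(-1) = 1 + -1 + -1 + 1 + 1 + -1 + -1 + 1 + 1 + -1 + -1 + 1 + 1 + -1 + -1 + 1 = 0.
So rows 7 and 4 are orthogonal; the diagonal entry equals n = 16.

(2,2) entry = 16; (7,4) entry = 0.


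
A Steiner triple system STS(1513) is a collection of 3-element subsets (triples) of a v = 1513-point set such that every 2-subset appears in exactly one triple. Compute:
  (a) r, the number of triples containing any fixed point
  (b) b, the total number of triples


An STS(v) is a 2-(v, 3, 1) BIBD: block size k = 3, λ = 1.
Replication: r(k − 1) = λ(v − 1) ⇒ r·2 = 1513 − 1 = 1512 ⇒ r = 756.
Block count: bk = vr ⇒ b·3 = 1513·756 = 1143828 ⇒ b = 381276.

r = 756, b = 381276.


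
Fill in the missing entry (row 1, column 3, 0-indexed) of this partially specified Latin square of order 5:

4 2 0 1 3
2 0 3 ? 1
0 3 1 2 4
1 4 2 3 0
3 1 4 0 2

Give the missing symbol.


Row 1 contains symbols [0, 1, 2, 3] — missing [4].
Column 3 contains symbols [0, 1, 2, 3] — missing [4].
The missing symbol must appear in both missing sets; intersection = [4].
Therefore the hidden value is 4.

Missing value = 4.


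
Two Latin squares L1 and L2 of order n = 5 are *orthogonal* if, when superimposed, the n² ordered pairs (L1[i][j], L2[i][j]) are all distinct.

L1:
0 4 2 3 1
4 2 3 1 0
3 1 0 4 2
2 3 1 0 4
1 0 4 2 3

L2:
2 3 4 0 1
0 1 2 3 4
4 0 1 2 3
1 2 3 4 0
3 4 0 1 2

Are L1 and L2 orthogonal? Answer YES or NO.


Form the n² = 25 superimposed pairs (L1[i][j], L2[i][j]), row by row (rows and columns indexed from 0):
row 0: (0,2) (4,3) (2,4) (3,0) (1,1)
row 1: (4,0) (2,1) (3,2) (1,3) (0,4)
row 2: (3,4) (1,0) (0,1) (4,2) (2,3)
row 3: (2,1) (3,2) (1,3) (0,4) (4,0)
row 4: (1,3) (0,4) (4,0) (2,1) (3,2)
Orthogonality requires all 25 pairs distinct.
But the pair (2,1) repeats: cell (1,1) has L1 = 2, L2 = 1, and cell (3,0) has L1 = 2, L2 = 1.
A repeated pair means some other pair never occurs (only 15 distinct pairs out of 25), so the squares are not orthogonal.
Conclusion: NO.

NO


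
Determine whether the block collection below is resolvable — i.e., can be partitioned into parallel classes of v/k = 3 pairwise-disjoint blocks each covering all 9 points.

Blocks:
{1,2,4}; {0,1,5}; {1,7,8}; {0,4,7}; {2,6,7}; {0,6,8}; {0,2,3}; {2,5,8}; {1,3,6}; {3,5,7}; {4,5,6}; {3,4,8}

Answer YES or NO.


v = 9, block size k = 3, number of blocks = 12.
For resolvability, blocks must partition into parallel classes of size v/k = 3.
Total blocks must therefore be a multiple of 3: 12 = 3·4 + 0 ⇒ divisible ✓.
Greedy packing gives 4 candidate class(es). Each should be a full parallel class (size 3, covers all 9 points).
  Class 1 (3 blocks): {1,2,4}; {0,6,8}; {3,5,7}. Points covered: [0, 1, 2, 3, 4, 5, 6, 7, 8].
  Class 2 (3 blocks): {0,1,5}; {2,6,7}; {3,4,8}. Points covered: [0, 1, 2, 3, 4, 5, 6, 7, 8].
  Class 3 (3 blocks): {1,7,8}; {0,2,3}; {4,5,6}. Points covered: [0, 1, 2, 3, 4, 5, 6, 7, 8].
  Class 4 (3 blocks): {0,4,7}; {2,5,8}; {1,3,6}. Points covered: [0, 1, 2, 3, 4, 5, 6, 7, 8].
All classes full (size 3)? YES. All classes cover every point? YES.
Resolvable? YES.

YES


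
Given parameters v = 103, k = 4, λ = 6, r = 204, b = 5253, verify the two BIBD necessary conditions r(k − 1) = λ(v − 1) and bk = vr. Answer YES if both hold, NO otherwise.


Condition (i): r(k − 1) = 204·3 = 612; λ(v − 1) = 6·102 = 612. Match? YES.
Condition (ii): bk = 5253·4 = 21012; vr = 103·204 = 21012. Match? YES.
Both conditions hold? YES.

YES
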